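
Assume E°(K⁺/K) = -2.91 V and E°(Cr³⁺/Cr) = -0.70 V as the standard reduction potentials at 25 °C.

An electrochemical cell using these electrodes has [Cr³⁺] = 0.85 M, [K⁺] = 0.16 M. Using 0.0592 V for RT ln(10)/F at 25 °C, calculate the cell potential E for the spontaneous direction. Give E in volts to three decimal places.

+2.256 V

Cr³⁺/Cr is the cathode (higher E°), K⁺/K the anode: E°cell = -0.70 − (-2.91) = +2.21 V, n = 3.
Overall: Cr³⁺(aq) + 3 K(s) → Cr(s) + 3 K⁺(aq)
Q = [K⁺]^3 / ([Cr³⁺]); log Q = -2.317.
E = E° − (0.0592/n) log Q = +2.21 − (0.0592/3)(-2.317) = +2.256 V.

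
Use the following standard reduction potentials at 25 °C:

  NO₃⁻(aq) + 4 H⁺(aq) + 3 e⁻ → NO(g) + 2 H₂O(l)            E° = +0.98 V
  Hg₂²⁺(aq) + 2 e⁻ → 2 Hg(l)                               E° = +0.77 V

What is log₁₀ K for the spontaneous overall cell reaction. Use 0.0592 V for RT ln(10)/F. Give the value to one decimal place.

21.3

Cathode: NO₃⁻/NO; anode: Hg₂²⁺/Hg. E°cell = +0.21 V, n = 6.
log K = nE°cell / 0.0592 = (6)(+0.21) / 0.0592 = 21.3.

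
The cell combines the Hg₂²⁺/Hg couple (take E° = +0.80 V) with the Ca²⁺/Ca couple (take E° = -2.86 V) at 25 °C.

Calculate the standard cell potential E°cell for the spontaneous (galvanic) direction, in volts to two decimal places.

+3.66 V

The Hg₂²⁺/Hg couple has the higher reduction potential, so it is the cathode; Ca²⁺/Ca is oxidised at the anode.
E°cell = E°(cathode) − E°(anode) = (+0.80) − (-2.86) = +3.66 V.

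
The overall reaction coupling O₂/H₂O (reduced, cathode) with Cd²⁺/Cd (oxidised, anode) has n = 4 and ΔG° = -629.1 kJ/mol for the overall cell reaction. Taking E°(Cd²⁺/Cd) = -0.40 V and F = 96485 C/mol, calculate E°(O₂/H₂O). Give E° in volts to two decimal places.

+1.23 V

E°cell = −ΔG°/(nF) = −(-629.1×10³)/((4)(96485)) = +1.630 V.
Since O₂/H₂O is the cathode and Cd²⁺/Cd the anode, E°cell = E°(O₂/H₂O) − E°(Cd²⁺/Cd).
So E°(O₂/H₂O) = E°cell + E°(Cd²⁺/Cd) = +1.630 + (-0.40) = +1.23 V.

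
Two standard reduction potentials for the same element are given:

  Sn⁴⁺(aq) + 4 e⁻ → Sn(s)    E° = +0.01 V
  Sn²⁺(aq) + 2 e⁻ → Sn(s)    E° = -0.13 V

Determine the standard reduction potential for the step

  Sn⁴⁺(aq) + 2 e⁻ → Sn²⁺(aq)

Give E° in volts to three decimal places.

Sequential free energies add, so n₃E°₃ = n₁E°₁ + n₂E°₂.
With n₃ = 4, and the known step contributing 2×(-0.13) V, the unknown satisfies 2·E° = 4×(+0.01) − 2×(-0.13) = +0.300.
E° = +0.300 / 2 = +0.150 V.

+0.150 V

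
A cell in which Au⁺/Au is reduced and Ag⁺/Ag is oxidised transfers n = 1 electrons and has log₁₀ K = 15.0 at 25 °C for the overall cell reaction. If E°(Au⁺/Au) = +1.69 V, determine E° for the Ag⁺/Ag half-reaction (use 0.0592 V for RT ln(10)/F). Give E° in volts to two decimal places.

+0.80 V

E°cell = (0.0592/n)·log K = (0.0592/1)(15.0) = +0.888 V.
Since Au⁺/Au is the cathode and Ag⁺/Ag the anode, E°cell = E°(Au⁺/Au) − E°(Ag⁺/Ag).
So E°(Ag⁺/Ag) = E°(Au⁺/Au) − E°cell = (+1.69) − (+0.888) = +0.80 V.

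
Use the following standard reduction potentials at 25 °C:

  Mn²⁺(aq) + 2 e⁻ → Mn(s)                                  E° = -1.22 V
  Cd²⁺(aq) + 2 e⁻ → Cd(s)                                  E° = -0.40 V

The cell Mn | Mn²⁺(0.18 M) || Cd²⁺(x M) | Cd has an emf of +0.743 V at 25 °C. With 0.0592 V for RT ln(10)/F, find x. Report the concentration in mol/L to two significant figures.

Cd²⁺/Cd is the cathode, Mn²⁺/Mn the anode: E°cell = +0.82 V, n = 2.
Overall reaction: Cd²⁺(aq) + Mn(s) → Cd(s) + Mn²⁺(aq); Q = [Mn²⁺]^1/[Cd²⁺]^1.
From E = E° − (0.0592/n) log Q: log Q = (E° − E)·n/0.0592 = (+0.82 − (+0.743))·2/0.0592 = 2.6014.
So 1·log[Cd²⁺] = 1·log(0.18) − log Q = -0.7447 − (2.6014) = -3.3461; [Cd²⁺] = 10^(-3.3461) ≈ 0.00045 M.

0.00045 M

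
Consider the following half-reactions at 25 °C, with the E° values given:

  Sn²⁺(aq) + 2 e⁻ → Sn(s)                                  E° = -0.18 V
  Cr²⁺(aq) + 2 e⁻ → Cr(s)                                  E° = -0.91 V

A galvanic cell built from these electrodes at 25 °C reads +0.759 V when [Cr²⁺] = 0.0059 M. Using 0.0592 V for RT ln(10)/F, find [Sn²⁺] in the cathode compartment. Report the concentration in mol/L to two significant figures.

Sn²⁺/Sn is the cathode, Cr²⁺/Cr the anode: E°cell = +0.73 V, n = 2.
Overall reaction: Sn²⁺(aq) + Cr(s) → Sn(s) + Cr²⁺(aq); Q = [Cr²⁺]^1/[Sn²⁺]^1.
From E = E° − (0.0592/n) log Q: log Q = (E° − E)·n/0.0592 = (+0.73 − (+0.759))·2/0.0592 = -0.9797.
So 1·log[Sn²⁺] = 1·log(0.0059) − log Q = -2.2291 − (-0.9797) = -1.2494; [Sn²⁺] = 10^(-1.2494) ≈ 0.056 M.

0.056 M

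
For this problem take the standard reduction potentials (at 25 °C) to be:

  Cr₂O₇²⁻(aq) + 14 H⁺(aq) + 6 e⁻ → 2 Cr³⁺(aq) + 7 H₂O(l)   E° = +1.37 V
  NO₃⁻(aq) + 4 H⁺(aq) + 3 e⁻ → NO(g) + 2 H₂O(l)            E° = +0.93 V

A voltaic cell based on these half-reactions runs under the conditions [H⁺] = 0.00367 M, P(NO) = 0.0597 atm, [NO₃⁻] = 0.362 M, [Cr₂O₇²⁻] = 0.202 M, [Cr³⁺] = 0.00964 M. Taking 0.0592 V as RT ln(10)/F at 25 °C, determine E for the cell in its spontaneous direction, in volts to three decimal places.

+0.313 V

Cr₂O₇²⁻/Cr³⁺ is the cathode (higher E°), NO₃⁻/NO the anode: E°cell = +1.37 − (+0.93) = +0.44 V, n = 6.
Overall: Cr₂O₇²⁻(aq) + 6 H⁺(aq) + 2 NO(g) → 2 Cr³⁺(aq) + 3 H₂O(l) + 2 NO₃⁻(aq)
Q = [Cr³⁺]^2·[NO₃⁻]^2 / ([Cr₂O₇²⁻]·[H⁺]^6·P(NO)^2); log Q = 12.840.
E = E° − (0.0592/n) log Q = +0.44 − (0.0592/6)(12.840) = +0.313 V.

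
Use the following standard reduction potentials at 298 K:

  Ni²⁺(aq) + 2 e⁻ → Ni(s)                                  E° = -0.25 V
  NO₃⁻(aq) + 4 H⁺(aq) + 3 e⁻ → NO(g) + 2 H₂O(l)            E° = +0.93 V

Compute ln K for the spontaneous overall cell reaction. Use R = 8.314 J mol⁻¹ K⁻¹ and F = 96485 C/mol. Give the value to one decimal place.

Cathode: NO₃⁻/NO; anode: Ni²⁺/Ni. E°cell = (+0.93) − (-0.25) = +1.18 V, with n = 6.
ΔG° = −nFE° = −RT ln K, so ln K = nFE°/(RT) = (6)(96485)(+1.18) / ((8.314)(298)) = 275.719.

275.7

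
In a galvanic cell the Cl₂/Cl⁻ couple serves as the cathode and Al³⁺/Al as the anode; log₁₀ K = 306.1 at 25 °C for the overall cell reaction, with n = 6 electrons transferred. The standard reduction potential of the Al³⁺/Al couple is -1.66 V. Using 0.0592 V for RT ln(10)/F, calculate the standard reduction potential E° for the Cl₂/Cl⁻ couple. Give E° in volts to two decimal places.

E°cell = (0.0592/n)·log K = (0.0592/6)(306.1) = +3.020 V.
Since Cl₂/Cl⁻ is the cathode and Al³⁺/Al the anode, E°cell = E°(Cl₂/Cl⁻) − E°(Al³⁺/Al).
So E°(Cl₂/Cl⁻) = E°cell + E°(Al³⁺/Al) = +3.020 + (-1.66) = +1.36 V.

+1.36 V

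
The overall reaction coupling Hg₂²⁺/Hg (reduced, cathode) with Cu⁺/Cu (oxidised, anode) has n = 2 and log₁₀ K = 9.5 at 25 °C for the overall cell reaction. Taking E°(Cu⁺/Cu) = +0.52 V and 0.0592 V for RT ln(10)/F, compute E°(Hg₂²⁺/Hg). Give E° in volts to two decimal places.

E°cell = (0.0592/n)·log K = (0.0592/2)(9.5) = +0.281 V.
Since Hg₂²⁺/Hg is the cathode and Cu⁺/Cu the anode, E°cell = E°(Hg₂²⁺/Hg) − E°(Cu⁺/Cu).
So E°(Hg₂²⁺/Hg) = E°cell + E°(Cu⁺/Cu) = +0.281 + (+0.52) = +0.80 V.

+0.80 V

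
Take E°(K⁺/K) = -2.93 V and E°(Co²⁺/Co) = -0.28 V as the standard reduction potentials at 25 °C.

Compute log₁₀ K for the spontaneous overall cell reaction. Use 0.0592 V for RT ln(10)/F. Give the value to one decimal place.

Cathode: Co²⁺/Co; anode: K⁺/K. E°cell = +2.65 V, n = 2.
log K = nE°cell / 0.0592 = (2)(+2.65) / 0.0592 = 89.5.

89.5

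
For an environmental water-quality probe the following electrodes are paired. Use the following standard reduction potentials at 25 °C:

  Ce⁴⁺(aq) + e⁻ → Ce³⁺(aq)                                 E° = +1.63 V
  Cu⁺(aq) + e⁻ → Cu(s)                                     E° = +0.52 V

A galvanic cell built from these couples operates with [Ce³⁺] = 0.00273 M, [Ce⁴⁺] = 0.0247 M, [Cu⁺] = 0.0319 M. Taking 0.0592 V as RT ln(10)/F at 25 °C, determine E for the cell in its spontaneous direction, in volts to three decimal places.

Ce⁴⁺/Ce³⁺ is the cathode (higher E°), Cu⁺/Cu the anode: E°cell = +1.63 − (+0.52) = +1.11 V, n = 1.
Overall: Ce⁴⁺(aq) + Cu(s) → Ce³⁺(aq) + Cu⁺(aq)
Q = [Ce³⁺]·[Cu⁺] / ([Ce⁴⁺]); log Q = -2.453.
E = E° − (0.0592/n) log Q = +1.11 − (0.0592/1)(-2.453) = +1.255 V.

+1.255 V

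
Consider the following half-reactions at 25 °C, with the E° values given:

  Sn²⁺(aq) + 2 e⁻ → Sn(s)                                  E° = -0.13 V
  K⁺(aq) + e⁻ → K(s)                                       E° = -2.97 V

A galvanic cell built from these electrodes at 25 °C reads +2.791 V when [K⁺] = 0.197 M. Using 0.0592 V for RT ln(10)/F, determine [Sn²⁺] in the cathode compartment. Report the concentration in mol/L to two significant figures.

Sn²⁺/Sn is the cathode, K⁺/K the anode: E°cell = +2.84 V, n = 2.
Overall reaction: Sn²⁺(aq) + 2 K(s) → Sn(s) + 2 K⁺(aq); Q = [K⁺]^2/[Sn²⁺]^1.
From E = E° − (0.0592/n) log Q: log Q = (E° − E)·n/0.0592 = (+2.84 − (+2.791))·2/0.0592 = 1.6554.
So 1·log[Sn²⁺] = 2·log(0.197) − log Q = -1.4111 − (1.6554) = -3.0665; [Sn²⁺] = 10^(-3.0665) ≈ 0.00086 M.

0.00086 M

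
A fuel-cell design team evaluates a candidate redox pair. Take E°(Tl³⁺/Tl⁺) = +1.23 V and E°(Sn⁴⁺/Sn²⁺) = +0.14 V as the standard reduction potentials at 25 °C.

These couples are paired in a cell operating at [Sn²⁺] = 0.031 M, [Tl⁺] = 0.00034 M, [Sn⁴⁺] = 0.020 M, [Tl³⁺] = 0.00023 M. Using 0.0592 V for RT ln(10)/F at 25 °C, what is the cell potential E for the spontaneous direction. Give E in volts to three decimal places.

Tl³⁺/Tl⁺ is the cathode (higher E°), Sn⁴⁺/Sn²⁺ the anode: E°cell = +1.23 − (+0.14) = +1.09 V, n = 2.
Overall: Tl³⁺(aq) + Sn²⁺(aq) → Tl⁺(aq) + Sn⁴⁺(aq)
Q = [Tl⁺]·[Sn⁴⁺] / ([Tl³⁺]·[Sn²⁺]); log Q = -0.021.
E = E° − (0.0592/n) log Q = +1.09 − (0.0592/2)(-0.021) = +1.091 V.

+1.091 V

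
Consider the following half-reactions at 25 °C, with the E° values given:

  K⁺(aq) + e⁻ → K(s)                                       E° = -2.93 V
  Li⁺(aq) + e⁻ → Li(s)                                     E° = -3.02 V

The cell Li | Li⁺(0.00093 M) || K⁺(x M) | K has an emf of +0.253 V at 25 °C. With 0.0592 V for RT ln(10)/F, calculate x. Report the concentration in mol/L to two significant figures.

0.53 M

K⁺/K is the cathode, Li⁺/Li the anode: E°cell = +0.09 V, n = 1.
Overall reaction: K⁺(aq) + Li(s) → K(s) + Li⁺(aq); Q = [Li⁺]^1/[K⁺]^1.
From E = E° − (0.0592/n) log Q: log Q = (E° − E)·n/0.0592 = (+0.09 − (+0.253))·1/0.0592 = -2.7534.
So 1·log[K⁺] = 1·log(0.00093) − log Q = -3.0315 − (-2.7534) = -0.2781; [K⁺] = 10^(-0.2781) ≈ 0.53 M.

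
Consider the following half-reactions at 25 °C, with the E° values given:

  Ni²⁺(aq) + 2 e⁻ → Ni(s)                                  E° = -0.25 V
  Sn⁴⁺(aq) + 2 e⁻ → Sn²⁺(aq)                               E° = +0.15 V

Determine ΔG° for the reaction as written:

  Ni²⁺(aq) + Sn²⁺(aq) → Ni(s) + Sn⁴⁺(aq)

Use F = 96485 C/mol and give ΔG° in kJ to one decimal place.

+77.2 kJ

As written, Ni²⁺/Ni is reduced (cathode) and Sn⁴⁺/Sn²⁺ is oxidised (anode), so E°cell = (-0.25) − (+0.15) = -0.40 V.
Balancing electrons gives n = 2.
ΔG° = −nFE° = −(2)(96485)(-0.40) = 77,188 J = +77.2 kJ.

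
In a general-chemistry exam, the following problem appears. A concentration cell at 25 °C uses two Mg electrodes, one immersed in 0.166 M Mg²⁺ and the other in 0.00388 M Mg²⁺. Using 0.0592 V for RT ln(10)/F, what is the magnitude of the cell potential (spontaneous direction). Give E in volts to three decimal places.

+0.048 V

For a concentration cell E°cell = 0. The 0.166 M side is the cathode (reduction is favoured where [Mg²⁺] is higher).
With n = 2, E = −(0.0592/2) log([Mg²⁺]ₐₙ/[Mg²⁺]꜀ₐₜ) = −(0.0592/2) log(0.00388/0.166) = −(0.0592/2)(-1.631) = +0.048 V.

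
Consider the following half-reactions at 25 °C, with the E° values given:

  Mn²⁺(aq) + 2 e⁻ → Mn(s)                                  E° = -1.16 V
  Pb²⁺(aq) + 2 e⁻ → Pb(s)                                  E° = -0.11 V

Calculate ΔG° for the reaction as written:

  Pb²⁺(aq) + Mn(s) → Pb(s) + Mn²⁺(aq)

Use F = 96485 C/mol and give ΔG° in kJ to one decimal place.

-202.6 kJ

As written, Pb²⁺/Pb is reduced (cathode) and Mn²⁺/Mn is oxidised (anode), so E°cell = (-0.11) − (-1.16) = +1.05 V.
Balancing electrons gives n = 2.
ΔG° = −nFE° = −(2)(96485)(+1.05) = -202,618 J = -202.6 kJ.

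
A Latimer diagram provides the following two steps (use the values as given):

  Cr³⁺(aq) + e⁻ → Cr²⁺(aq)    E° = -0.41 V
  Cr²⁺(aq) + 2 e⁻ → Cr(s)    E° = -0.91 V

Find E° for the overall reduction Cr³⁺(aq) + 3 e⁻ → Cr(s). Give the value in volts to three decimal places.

-0.743 V

Since ΔG° = −nFE° is additive over sequential reductions, n₃E°₃ = n₁E°₁ + n₂E°₂.
E°₃ = (1×-0.41 + 2×-0.91) / 3 = (-2.230) / 3 = -0.743 V.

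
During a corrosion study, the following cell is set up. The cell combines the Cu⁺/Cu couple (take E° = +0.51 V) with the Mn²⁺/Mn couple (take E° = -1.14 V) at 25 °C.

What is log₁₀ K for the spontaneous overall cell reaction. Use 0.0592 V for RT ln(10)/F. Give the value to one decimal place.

55.7

Cathode: Cu⁺/Cu; anode: Mn²⁺/Mn. E°cell = +1.65 V, n = 2.
log K = nE°cell / 0.0592 = (2)(+1.65) / 0.0592 = 55.7.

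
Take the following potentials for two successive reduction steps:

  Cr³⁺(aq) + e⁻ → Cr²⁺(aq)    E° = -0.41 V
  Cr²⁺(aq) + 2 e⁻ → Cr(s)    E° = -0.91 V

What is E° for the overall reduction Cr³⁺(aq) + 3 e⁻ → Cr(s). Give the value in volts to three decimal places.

-0.743 V

Standard free energies of sequential steps add: ΔG°₃ = ΔG°₁ + ΔG°₂, so n₃E°₃ = n₁E°₁ + n₂E°₂.
E°₃ = (1×-0.41 + 2×-0.91) / 3 = (-2.230) / 3 = -0.743 V.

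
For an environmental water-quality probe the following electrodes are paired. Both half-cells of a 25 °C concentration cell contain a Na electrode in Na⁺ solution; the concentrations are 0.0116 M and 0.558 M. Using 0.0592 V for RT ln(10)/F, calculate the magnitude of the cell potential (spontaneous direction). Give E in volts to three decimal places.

+0.100 V

For a concentration cell E°cell = 0. The 0.558 M side is the cathode (reduction is favoured where [Na⁺] is higher).
With n = 1, E = −(0.0592/1) log([Na⁺]ₐₙ/[Na⁺]꜀ₐₜ) = −(0.0592/1) log(0.0116/0.558) = −(0.0592/1)(-1.682) = +0.100 V.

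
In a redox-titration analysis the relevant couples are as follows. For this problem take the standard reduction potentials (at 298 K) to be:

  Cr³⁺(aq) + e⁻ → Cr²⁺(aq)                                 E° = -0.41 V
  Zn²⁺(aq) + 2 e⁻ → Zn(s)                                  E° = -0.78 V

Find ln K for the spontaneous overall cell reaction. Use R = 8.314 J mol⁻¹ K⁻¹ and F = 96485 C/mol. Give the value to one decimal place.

28.8

Cathode: Cr³⁺/Cr²⁺; anode: Zn²⁺/Zn. E°cell = (-0.41) − (-0.78) = +0.37 V, with n = 2.
ΔG° = −nFE° = −RT ln K, so ln K = nFE°/(RT) = (2)(96485)(+0.37) / ((8.314)(298)) = 28.818.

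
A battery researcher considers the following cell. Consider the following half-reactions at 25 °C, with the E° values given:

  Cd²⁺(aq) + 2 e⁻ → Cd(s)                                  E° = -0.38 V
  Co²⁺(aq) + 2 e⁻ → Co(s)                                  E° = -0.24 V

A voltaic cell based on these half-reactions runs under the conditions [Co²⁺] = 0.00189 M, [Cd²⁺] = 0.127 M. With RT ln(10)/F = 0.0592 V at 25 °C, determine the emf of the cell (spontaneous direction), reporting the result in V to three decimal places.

+0.086 V

Co²⁺/Co is the cathode (higher E°), Cd²⁺/Cd the anode: E°cell = -0.24 − (-0.38) = +0.14 V, n = 2.
Overall: Co²⁺(aq) + Cd(s) → Co(s) + Cd²⁺(aq)
Q = [Cd²⁺] / ([Co²⁺]); log Q = 1.827.
E = E° − (0.0592/n) log Q = +0.14 − (0.0592/2)(1.827) = +0.086 V.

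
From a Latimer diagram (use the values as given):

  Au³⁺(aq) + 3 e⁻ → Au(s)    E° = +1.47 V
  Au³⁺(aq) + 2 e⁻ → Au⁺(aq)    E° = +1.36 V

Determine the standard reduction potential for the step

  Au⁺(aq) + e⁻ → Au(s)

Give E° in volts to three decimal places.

Sequential free energies add, so n₃E°₃ = n₁E°₁ + n₂E°₂.
With n₃ = 3, and the known step contributing 2×(+1.36) V, the unknown satisfies 1·E° = 3×(+1.47) − 2×(+1.36) = +1.690.
E° = +1.690 / 1 = +1.690 V.

+1.690 V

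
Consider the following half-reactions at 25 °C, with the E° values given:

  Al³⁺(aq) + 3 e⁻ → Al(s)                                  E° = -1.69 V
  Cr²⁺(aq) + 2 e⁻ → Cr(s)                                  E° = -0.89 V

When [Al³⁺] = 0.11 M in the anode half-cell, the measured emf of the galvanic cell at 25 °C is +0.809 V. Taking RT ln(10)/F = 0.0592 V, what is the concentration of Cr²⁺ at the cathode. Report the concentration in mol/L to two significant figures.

0.46 M

Cr²⁺/Cr is the cathode, Al³⁺/Al the anode: E°cell = +0.80 V, n = 6.
Overall reaction: 3 Cr²⁺(aq) + 2 Al(s) → 3 Cr(s) + 2 Al³⁺(aq); Q = [Al³⁺]^2/[Cr²⁺]^3.
From E = E° − (0.0592/n) log Q: log Q = (E° − E)·n/0.0592 = (+0.80 − (+0.809))·6/0.0592 = -0.9122.
So 3·log[Cr²⁺] = 2·log(0.11) − log Q = -1.9172 − (-0.9122) = -1.0050; log[Cr²⁺] = -1.0050 / 3 = -0.3350; [Cr²⁺] = 10^(-0.3350) ≈ 0.46 M.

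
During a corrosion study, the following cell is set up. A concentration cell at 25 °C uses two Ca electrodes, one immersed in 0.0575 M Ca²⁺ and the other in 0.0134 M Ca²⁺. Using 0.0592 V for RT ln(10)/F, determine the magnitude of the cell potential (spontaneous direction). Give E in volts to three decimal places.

+0.019 V

For a concentration cell E°cell = 0. The 0.0575 M side is the cathode (reduction is favoured where [Ca²⁺] is higher).
With n = 2, E = −(0.0592/2) log([Ca²⁺]ₐₙ/[Ca²⁺]꜀ₐₜ) = −(0.0592/2) log(0.0134/0.0575) = −(0.0592/2)(-0.633) = +0.019 V.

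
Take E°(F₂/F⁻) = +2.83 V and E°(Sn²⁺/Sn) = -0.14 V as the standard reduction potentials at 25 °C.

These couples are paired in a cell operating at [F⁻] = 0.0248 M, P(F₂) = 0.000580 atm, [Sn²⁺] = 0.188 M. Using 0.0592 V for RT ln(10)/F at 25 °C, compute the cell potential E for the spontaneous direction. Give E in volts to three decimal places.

+2.991 V

F₂/F⁻ is the cathode (higher E°), Sn²⁺/Sn the anode: E°cell = +2.83 − (-0.14) = +2.97 V, n = 2.
Overall: F₂(g) + Sn(s) → 2 F⁻(aq) + Sn²⁺(aq)
Q = [F⁻]^2·[Sn²⁺] / (P(F₂)); log Q = -0.700.
E = E° − (0.0592/n) log Q = +2.97 − (0.0592/2)(-0.700) = +2.991 V.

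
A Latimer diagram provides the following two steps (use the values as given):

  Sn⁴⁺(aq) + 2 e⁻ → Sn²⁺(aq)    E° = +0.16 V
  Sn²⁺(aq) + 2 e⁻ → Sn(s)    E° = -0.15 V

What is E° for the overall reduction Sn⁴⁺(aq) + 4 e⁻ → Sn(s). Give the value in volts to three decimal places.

+0.005 V

Adding the free-energy changes (−nFE°) of the two steps gives −n₃FE°₃ = −n₁FE°₁ − n₂FE°₂.
E°₃ = (2×+0.16 + 2×-0.15) / 4 = (+0.020) / 4 = +0.005 V.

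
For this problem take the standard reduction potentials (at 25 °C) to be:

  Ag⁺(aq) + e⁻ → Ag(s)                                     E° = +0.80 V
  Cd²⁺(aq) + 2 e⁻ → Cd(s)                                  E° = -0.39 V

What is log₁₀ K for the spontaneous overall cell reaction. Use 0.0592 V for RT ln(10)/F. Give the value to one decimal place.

Cathode: Ag⁺/Ag; anode: Cd²⁺/Cd. E°cell = +1.19 V, n = 2.
log K = nE°cell / 0.0592 = (2)(+1.19) / 0.0592 = 40.2.

40.2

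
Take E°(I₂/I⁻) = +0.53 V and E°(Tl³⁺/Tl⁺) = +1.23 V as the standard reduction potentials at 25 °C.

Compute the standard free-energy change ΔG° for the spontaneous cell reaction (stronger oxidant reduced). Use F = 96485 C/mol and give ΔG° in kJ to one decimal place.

-135.1 kJ

Tl³⁺/Tl⁺ (E° = +1.23 V) is the cathode; I₂/I⁻ (E° = +0.53 V) is the anode, so E°cell = +0.70 V.
Balancing electrons gives n = 2 (lcm of 2 and 2).
ΔG° = −nFE° = −(2)(96485)(+0.70) = -135,079 J = -135.1 kJ.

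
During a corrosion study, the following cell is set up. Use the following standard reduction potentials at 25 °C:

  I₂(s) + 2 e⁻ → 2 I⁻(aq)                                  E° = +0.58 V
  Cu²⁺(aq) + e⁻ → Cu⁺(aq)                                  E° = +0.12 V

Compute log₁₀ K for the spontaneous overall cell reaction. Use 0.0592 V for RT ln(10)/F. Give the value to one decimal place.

Cathode: I₂/I⁻; anode: Cu²⁺/Cu⁺. E°cell = +0.46 V, n = 2.
log K = nE°cell / 0.0592 = (2)(+0.46) / 0.0592 = 15.5.

15.5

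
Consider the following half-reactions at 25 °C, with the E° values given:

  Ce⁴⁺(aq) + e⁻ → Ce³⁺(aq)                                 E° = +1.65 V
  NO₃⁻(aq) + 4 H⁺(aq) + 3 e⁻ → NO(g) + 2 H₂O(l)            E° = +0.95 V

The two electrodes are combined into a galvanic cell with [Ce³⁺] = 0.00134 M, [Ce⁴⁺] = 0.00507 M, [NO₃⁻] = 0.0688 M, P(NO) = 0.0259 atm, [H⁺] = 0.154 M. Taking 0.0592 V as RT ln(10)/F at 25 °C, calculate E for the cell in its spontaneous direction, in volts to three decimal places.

+0.790 V

Ce⁴⁺/Ce³⁺ is the cathode (higher E°), NO₃⁻/NO the anode: E°cell = +1.65 − (+0.95) = +0.70 V, n = 3.
Overall: 3 Ce⁴⁺(aq) + NO(g) + 2 H₂O(l) → 3 Ce³⁺(aq) + NO₃⁻(aq) + 4 H⁺(aq)
Q = [Ce³⁺]^3·[NO₃⁻]·[H⁺]^4 / ([Ce⁴⁺]^3·P(NO)); log Q = -4.559.
E = E° − (0.0592/n) log Q = +0.70 − (0.0592/3)(-4.559) = +0.790 V.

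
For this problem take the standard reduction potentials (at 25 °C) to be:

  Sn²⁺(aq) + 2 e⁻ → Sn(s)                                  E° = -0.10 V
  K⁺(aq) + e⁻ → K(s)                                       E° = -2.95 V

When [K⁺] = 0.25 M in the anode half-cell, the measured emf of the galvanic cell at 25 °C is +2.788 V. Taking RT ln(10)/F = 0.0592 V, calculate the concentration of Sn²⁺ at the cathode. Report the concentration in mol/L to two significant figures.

Sn²⁺/Sn is the cathode, K⁺/K the anode: E°cell = +2.85 V, n = 2.
Overall reaction: Sn²⁺(aq) + 2 K(s) → Sn(s) + 2 K⁺(aq); Q = [K⁺]^2/[Sn²⁺]^1.
From E = E° − (0.0592/n) log Q: log Q = (E° − E)·n/0.0592 = (+2.85 − (+2.788))·2/0.0592 = 2.0946.
So 1·log[Sn²⁺] = 2·log(0.25) − log Q = -1.2041 − (2.0946) = -3.2987; [Sn²⁺] = 10^(-3.2987) ≈ 0.00050 M.

0.00050 M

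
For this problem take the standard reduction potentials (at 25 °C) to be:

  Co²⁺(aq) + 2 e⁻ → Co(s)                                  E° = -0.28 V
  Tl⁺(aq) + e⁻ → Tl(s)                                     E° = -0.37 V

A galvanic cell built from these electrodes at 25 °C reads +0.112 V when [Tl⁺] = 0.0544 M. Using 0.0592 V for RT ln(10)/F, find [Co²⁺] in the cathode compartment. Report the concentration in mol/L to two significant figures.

Co²⁺/Co is the cathode, Tl⁺/Tl the anode: E°cell = +0.09 V, n = 2.
Overall reaction: Co²⁺(aq) + 2 Tl(s) → Co(s) + 2 Tl⁺(aq); Q = [Tl⁺]^2/[Co²⁺]^1.
From E = E° − (0.0592/n) log Q: log Q = (E° − E)·n/0.0592 = (+0.09 − (+0.112))·2/0.0592 = -0.7432.
So 1·log[Co²⁺] = 2·log(0.0544) − log Q = -2.5288 − (-0.7432) = -1.7856; [Co²⁺] = 10^(-1.7856) ≈ 0.016 M.

0.016 M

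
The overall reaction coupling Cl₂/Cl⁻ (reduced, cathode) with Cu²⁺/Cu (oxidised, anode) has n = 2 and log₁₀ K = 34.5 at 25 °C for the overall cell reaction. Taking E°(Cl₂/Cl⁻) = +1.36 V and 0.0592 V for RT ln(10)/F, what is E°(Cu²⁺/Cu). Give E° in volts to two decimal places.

E°cell = (0.0592/n)·log K = (0.0592/2)(34.5) = +1.021 V.
Since Cl₂/Cl⁻ is the cathode and Cu²⁺/Cu the anode, E°cell = E°(Cl₂/Cl⁻) − E°(Cu²⁺/Cu).
So E°(Cu²⁺/Cu) = E°(Cl₂/Cl⁻) − E°cell = (+1.36) − (+1.021) = +0.34 V.

+0.34 V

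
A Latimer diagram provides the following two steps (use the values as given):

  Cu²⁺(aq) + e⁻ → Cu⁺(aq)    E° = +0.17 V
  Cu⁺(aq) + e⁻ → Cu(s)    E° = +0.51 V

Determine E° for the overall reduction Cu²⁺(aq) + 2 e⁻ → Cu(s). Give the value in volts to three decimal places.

+0.340 V

Standard free energies of sequential steps add: ΔG°₃ = ΔG°₁ + ΔG°₂, so n₃E°₃ = n₁E°₁ + n₂E°₂.
E°₃ = (1×+0.17 + 1×+0.51) / 2 = (+0.680) / 2 = +0.340 V.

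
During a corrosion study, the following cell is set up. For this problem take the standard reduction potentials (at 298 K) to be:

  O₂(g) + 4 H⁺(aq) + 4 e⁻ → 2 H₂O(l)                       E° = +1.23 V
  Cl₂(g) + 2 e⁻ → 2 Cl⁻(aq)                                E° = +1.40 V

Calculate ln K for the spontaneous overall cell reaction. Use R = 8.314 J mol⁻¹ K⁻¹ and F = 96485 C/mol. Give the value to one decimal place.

26.5

Cathode: Cl₂/Cl⁻; anode: O₂/H₂O. E°cell = (+1.40) − (+1.23) = +0.17 V, with n = 4.
ΔG° = −nFE° = −RT ln K, so ln K = nFE°/(RT) = (4)(96485)(+0.17) / ((8.314)(298)) = 26.481.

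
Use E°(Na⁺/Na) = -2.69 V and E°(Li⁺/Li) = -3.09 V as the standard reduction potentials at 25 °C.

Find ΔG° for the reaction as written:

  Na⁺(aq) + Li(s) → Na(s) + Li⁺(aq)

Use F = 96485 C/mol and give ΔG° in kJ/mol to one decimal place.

As written, Na⁺/Na is reduced (cathode) and Li⁺/Li is oxidised (anode), so E°cell = (-2.69) − (-3.09) = +0.40 V.
Balancing electrons gives n = 1.
ΔG° = −nFE° = −(1)(96485)(+0.40) = -38,594 J = -38.6 kJ/mol.

-38.6 kJ/mol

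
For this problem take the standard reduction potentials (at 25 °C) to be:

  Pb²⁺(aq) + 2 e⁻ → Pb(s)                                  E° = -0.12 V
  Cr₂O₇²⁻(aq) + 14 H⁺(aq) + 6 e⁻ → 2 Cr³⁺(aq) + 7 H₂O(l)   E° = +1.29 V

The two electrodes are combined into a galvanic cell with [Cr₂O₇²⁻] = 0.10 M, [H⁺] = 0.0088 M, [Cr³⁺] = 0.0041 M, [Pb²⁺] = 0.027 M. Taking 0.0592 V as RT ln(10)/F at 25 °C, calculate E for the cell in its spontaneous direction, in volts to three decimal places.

+1.210 V

Cr₂O₇²⁻/Cr³⁺ is the cathode (higher E°), Pb²⁺/Pb the anode: E°cell = +1.29 − (-0.12) = +1.41 V, n = 6.
Overall: Cr₂O₇²⁻(aq) + 14 H⁺(aq) + 3 Pb(s) → 2 Cr³⁺(aq) + 7 H₂O(l) + 3 Pb²⁺(aq)
Q = [Cr³⁺]^2·[Pb²⁺]^3 / ([Cr₂O₇²⁻]·[H⁺]^14); log Q = 20.297.
E = E° − (0.0592/n) log Q = +1.41 − (0.0592/6)(20.297) = +1.210 V.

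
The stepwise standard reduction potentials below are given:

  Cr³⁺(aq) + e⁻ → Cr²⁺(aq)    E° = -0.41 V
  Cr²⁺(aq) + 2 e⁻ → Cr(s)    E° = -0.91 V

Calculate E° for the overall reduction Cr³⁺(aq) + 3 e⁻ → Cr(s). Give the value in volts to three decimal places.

-0.743 V

Standard free energies of sequential steps add: ΔG°₃ = ΔG°₁ + ΔG°₂, so n₃E°₃ = n₁E°₁ + n₂E°₂.
E°₃ = (1×-0.41 + 2×-0.91) / 3 = (-2.230) / 3 = -0.743 V.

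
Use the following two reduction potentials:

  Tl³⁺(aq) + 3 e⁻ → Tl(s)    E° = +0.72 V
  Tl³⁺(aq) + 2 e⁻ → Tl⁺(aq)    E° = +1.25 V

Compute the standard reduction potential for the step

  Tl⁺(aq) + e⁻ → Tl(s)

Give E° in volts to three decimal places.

Sequential free energies add, so n₃E°₃ = n₁E°₁ + n₂E°₂.
With n₃ = 3, and the known step contributing 2×(+1.25) V, the unknown satisfies 1·E° = 3×(+0.72) − 2×(+1.25) = -0.340.
E° = -0.340 / 1 = -0.340 V.

-0.340 V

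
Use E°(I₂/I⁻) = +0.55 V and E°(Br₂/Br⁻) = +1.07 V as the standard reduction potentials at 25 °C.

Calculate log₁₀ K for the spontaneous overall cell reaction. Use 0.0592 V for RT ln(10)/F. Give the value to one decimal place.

17.6

Cathode: Br₂/Br⁻; anode: I₂/I⁻. E°cell = +0.52 V, n = 2.
log K = nE°cell / 0.0592 = (2)(+0.52) / 0.0592 = 17.6.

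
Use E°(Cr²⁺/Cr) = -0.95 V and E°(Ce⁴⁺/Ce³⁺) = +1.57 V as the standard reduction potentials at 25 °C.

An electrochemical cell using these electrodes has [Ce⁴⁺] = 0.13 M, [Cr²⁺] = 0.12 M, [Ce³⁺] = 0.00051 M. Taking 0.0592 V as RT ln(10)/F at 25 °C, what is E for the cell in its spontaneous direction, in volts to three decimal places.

Ce⁴⁺/Ce³⁺ is the cathode (higher E°), Cr²⁺/Cr the anode: E°cell = +1.57 − (-0.95) = +2.52 V, n = 2.
Overall: 2 Ce⁴⁺(aq) + Cr(s) → 2 Ce³⁺(aq) + Cr²⁺(aq)
Q = [Ce³⁺]^2·[Cr²⁺] / ([Ce⁴⁺]^2); log Q = -5.734.
E = E° − (0.0592/n) log Q = +2.52 − (0.0592/2)(-5.734) = +2.690 V.

+2.690 V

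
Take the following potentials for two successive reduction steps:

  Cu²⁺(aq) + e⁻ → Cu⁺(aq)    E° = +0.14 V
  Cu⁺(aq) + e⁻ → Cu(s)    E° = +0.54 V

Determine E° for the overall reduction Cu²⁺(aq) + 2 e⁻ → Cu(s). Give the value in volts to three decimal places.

Standard free energies of sequential steps add: ΔG°₃ = ΔG°₁ + ΔG°₂, so n₃E°₃ = n₁E°₁ + n₂E°₂.
E°₃ = (1×+0.14 + 1×+0.54) / 2 = (+0.680) / 2 = +0.340 V.

+0.340 V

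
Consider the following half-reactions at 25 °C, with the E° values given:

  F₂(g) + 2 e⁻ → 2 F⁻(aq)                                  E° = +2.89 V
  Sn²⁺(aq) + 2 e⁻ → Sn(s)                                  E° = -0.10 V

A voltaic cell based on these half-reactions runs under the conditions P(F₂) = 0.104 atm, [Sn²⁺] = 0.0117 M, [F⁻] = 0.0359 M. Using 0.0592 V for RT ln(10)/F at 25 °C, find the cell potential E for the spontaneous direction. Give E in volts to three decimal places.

+3.104 V

F₂/F⁻ is the cathode (higher E°), Sn²⁺/Sn the anode: E°cell = +2.89 − (-0.10) = +2.99 V, n = 2.
Overall: F₂(g) + Sn(s) → 2 F⁻(aq) + Sn²⁺(aq)
Q = [F⁻]^2·[Sn²⁺] / (P(F₂)); log Q = -3.839.
E = E° − (0.0592/n) log Q = +2.99 − (0.0592/2)(-3.839) = +3.104 V.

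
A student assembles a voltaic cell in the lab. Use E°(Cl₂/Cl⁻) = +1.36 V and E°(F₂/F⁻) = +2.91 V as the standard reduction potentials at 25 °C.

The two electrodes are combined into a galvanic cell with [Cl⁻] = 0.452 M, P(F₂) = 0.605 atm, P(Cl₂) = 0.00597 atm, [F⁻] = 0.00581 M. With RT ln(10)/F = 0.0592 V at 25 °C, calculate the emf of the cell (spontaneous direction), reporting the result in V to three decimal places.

+1.721 V

F₂/F⁻ is the cathode (higher E°), Cl₂/Cl⁻ the anode: E°cell = +2.91 − (+1.36) = +1.55 V, n = 2.
Overall: F₂(g) + 2 Cl⁻(aq) → 2 F⁻(aq) + Cl₂(g)
Q = [F⁻]^2·P(Cl₂) / (P(F₂)·[Cl⁻]^2); log Q = -5.788.
E = E° − (0.0592/n) log Q = +1.55 − (0.0592/2)(-5.788) = +1.721 V.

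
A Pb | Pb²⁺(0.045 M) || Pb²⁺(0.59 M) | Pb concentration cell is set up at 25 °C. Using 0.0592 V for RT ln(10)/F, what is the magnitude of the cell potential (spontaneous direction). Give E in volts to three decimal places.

+0.033 V

For a concentration cell E°cell = 0. The 0.59 M side is the cathode (reduction is favoured where [Pb²⁺] is higher).
With n = 2, E = −(0.0592/2) log([Pb²⁺]ₐₙ/[Pb²⁺]꜀ₐₜ) = −(0.0592/2) log(0.045/0.59) = −(0.0592/2)(-1.118) = +0.033 V.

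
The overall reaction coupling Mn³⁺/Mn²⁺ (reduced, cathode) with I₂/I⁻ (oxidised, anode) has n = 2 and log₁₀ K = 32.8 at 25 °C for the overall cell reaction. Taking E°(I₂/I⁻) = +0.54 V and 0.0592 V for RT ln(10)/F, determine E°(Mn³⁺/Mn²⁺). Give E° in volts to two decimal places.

+1.51 V

E°cell = (0.0592/n)·log K = (0.0592/2)(32.8) = +0.971 V.
Since Mn³⁺/Mn²⁺ is the cathode and I₂/I⁻ the anode, E°cell = E°(Mn³⁺/Mn²⁺) − E°(I₂/I⁻).
So E°(Mn³⁺/Mn²⁺) = E°cell + E°(I₂/I⁻) = +0.971 + (+0.54) = +1.51 V.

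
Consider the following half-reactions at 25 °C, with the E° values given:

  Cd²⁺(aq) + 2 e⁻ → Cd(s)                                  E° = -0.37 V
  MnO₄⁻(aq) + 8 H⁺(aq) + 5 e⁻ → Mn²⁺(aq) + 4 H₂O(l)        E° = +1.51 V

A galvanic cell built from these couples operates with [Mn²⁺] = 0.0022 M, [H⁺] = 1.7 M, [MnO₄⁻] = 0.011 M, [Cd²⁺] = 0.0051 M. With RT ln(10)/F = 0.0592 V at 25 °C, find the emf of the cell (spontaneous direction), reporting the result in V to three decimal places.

MnO₄⁻/Mn²⁺ is the cathode (higher E°), Cd²⁺/Cd the anode: E°cell = +1.51 − (-0.37) = +1.88 V, n = 10.
Overall: 2 MnO₄⁻(aq) + 16 H⁺(aq) + 5 Cd(s) → 2 Mn²⁺(aq) + 8 H₂O(l) + 5 Cd²⁺(aq)
Q = [Mn²⁺]^2·[Cd²⁺]^5 / ([MnO₄⁻]^2·[H⁺]^16); log Q = -16.547.
E = E° − (0.0592/n) log Q = +1.88 − (0.0592/10)(-16.547) = +1.978 V.

+1.978 V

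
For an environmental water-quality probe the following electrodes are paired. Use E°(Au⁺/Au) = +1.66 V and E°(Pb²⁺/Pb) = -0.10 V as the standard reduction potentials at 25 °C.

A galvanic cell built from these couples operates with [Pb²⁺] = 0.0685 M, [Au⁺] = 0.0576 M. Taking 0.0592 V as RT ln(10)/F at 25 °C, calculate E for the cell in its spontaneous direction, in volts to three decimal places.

+1.721 V

Au⁺/Au is the cathode (higher E°), Pb²⁺/Pb the anode: E°cell = +1.66 − (-0.10) = +1.76 V, n = 2.
Overall: 2 Au⁺(aq) + Pb(s) → 2 Au(s) + Pb²⁺(aq)
Q = [Pb²⁺] / ([Au⁺]^2); log Q = 1.315.
E = E° − (0.0592/n) log Q = +1.76 − (0.0592/2)(1.315) = +1.721 V.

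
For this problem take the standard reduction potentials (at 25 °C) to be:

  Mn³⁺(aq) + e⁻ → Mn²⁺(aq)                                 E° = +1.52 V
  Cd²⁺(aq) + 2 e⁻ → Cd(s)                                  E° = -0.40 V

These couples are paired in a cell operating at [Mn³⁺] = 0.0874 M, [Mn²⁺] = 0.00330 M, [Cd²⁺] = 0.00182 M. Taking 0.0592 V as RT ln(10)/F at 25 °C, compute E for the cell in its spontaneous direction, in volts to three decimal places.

+2.085 V

Mn³⁺/Mn²⁺ is the cathode (higher E°), Cd²⁺/Cd the anode: E°cell = +1.52 − (-0.40) = +1.92 V, n = 2.
Overall: 2 Mn³⁺(aq) + Cd(s) → 2 Mn²⁺(aq) + Cd²⁺(aq)
Q = [Mn²⁺]^2·[Cd²⁺] / ([Mn³⁺]^2); log Q = -5.586.
E = E° − (0.0592/n) log Q = +1.92 − (0.0592/2)(-5.586) = +2.085 V.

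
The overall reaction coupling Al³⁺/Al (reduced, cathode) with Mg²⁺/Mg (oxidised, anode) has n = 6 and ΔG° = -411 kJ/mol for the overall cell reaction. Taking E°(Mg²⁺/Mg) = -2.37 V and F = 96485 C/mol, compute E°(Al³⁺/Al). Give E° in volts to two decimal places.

-1.66 V

E°cell = −ΔG°/(nF) = −(-411×10³)/((6)(96485)) = +0.710 V.
Since Al³⁺/Al is the cathode and Mg²⁺/Mg the anode, E°cell = E°(Al³⁺/Al) − E°(Mg²⁺/Mg).
So E°(Al³⁺/Al) = E°cell + E°(Mg²⁺/Mg) = +0.710 + (-2.37) = -1.66 V.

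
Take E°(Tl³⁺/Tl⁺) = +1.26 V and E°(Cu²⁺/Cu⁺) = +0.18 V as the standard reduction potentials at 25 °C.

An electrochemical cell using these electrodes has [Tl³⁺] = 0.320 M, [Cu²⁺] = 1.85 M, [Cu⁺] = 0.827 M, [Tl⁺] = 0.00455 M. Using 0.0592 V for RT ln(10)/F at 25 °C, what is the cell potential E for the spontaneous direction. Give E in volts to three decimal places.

+1.114 V

Tl³⁺/Tl⁺ is the cathode (higher E°), Cu²⁺/Cu⁺ the anode: E°cell = +1.26 − (+0.18) = +1.08 V, n = 2.
Overall: Tl³⁺(aq) + 2 Cu⁺(aq) → Tl⁺(aq) + 2 Cu²⁺(aq)
Q = [Tl⁺]·[Cu²⁺]^2 / ([Tl³⁺]·[Cu⁺]^2); log Q = -1.148.
E = E° − (0.0592/n) log Q = +1.08 − (0.0592/2)(-1.148) = +1.114 V.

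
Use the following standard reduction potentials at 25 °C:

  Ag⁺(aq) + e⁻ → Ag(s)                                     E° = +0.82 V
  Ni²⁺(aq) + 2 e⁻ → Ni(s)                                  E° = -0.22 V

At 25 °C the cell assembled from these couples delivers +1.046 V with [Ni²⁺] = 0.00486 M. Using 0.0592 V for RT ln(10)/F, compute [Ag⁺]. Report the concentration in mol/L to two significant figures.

Ag⁺/Ag is the cathode, Ni²⁺/Ni the anode: E°cell = +1.04 V, n = 2.
Overall reaction: 2 Ag⁺(aq) + Ni(s) → 2 Ag(s) + Ni²⁺(aq); Q = [Ni²⁺]^1/[Ag⁺]^2.
From E = E° − (0.0592/n) log Q: log Q = (E° − E)·n/0.0592 = (+1.04 − (+1.046))·2/0.0592 = -0.2027.
So 2·log[Ag⁺] = 1·log(0.00486) − log Q = -2.3134 − (-0.2027) = -2.1107; log[Ag⁺] = -2.1107 / 2 = -1.0554; [Ag⁺] = 10^(-1.0554) ≈ 0.088 M.

0.088 M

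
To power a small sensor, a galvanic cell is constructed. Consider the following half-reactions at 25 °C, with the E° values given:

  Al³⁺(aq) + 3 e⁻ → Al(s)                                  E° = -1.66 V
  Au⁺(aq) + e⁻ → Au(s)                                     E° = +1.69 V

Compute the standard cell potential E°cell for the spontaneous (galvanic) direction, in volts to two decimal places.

+3.35 V

The Au⁺/Au couple has the higher reduction potential, so it is the cathode; Al³⁺/Al is oxidised at the anode.
E°cell = E°(cathode) − E°(anode) = (+1.69) − (-1.66) = +3.35 V.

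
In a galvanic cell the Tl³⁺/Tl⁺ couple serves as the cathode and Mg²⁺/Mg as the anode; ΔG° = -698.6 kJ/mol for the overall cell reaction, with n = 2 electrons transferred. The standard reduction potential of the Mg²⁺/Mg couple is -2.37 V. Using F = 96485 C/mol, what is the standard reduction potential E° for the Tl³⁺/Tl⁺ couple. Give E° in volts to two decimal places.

E°cell = −ΔG°/(nF) = −(-698.6×10³)/((2)(96485)) = +3.620 V.
Since Tl³⁺/Tl⁺ is the cathode and Mg²⁺/Mg the anode, E°cell = E°(Tl³⁺/Tl⁺) − E°(Mg²⁺/Mg).
So E°(Tl³⁺/Tl⁺) = E°cell + E°(Mg²⁺/Mg) = +3.620 + (-2.37) = +1.25 V.

+1.25 V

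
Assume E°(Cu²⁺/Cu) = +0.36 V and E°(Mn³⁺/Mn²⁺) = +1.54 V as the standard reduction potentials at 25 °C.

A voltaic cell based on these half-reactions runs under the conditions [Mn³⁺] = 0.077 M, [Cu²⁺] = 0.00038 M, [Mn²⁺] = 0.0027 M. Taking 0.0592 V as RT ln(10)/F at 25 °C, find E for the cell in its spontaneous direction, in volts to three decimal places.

Mn³⁺/Mn²⁺ is the cathode (higher E°), Cu²⁺/Cu the anode: E°cell = +1.54 − (+0.36) = +1.18 V, n = 2.
Overall: 2 Mn³⁺(aq) + Cu(s) → 2 Mn²⁺(aq) + Cu²⁺(aq)
Q = [Mn²⁺]^2·[Cu²⁺] / ([Mn³⁺]^2); log Q = -6.330.
E = E° − (0.0592/n) log Q = +1.18 − (0.0592/2)(-6.330) = +1.367 V.

+1.367 V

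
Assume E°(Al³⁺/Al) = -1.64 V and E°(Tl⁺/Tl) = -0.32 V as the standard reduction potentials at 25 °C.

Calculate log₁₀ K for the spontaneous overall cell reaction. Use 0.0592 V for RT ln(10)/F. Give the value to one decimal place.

66.9

Cathode: Tl⁺/Tl; anode: Al³⁺/Al. E°cell = +1.32 V, n = 3.
log K = nE°cell / 0.0592 = (3)(+1.32) / 0.0592 = 66.9.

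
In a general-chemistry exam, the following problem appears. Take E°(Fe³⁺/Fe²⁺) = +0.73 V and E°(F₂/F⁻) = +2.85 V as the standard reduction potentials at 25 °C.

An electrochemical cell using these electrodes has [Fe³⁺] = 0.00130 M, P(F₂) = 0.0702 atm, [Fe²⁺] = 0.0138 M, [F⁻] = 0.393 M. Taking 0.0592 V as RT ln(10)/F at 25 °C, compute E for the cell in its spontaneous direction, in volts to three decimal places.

F₂/F⁻ is the cathode (higher E°), Fe³⁺/Fe²⁺ the anode: E°cell = +2.85 − (+0.73) = +2.12 V, n = 2.
Overall: F₂(g) + 2 Fe²⁺(aq) → 2 F⁻(aq) + 2 Fe³⁺(aq)
Q = [F⁻]^2·[Fe³⁺]^2 / (P(F₂)·[Fe²⁺]^2); log Q = -1.709.
E = E° − (0.0592/n) log Q = +2.12 − (0.0592/2)(-1.709) = +2.171 V.

+2.171 V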